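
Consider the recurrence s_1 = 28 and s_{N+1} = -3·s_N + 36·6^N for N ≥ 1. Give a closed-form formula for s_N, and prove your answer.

Computing the first terms: s_1 = 28, s_2 = 132, s_3 = 900. This suggests s_N = 4(-3)^(N - 1) + 4·6^N.
For the base case N = 1: the formula gives 28 = 28 = s_1.
For the inductive step, assume it holds for an arbitrary p ≥ 1, so s_p = 4(-3)^(p - 1) + 4·6^p.
Then s_{p+1} = -3·s_p + 36·6^p = -3·(4(-3)^(p - 1) + 4·6^p) + 36·6^p = 4(-3)^p + 4·6^(p + 1) = 4(-3)^((p+1) - 1) + 4·6^(p+1),
which is the claimed formula at N = p+1.
By induction, the statement is established for all N ≥ 1.

s_N = 4(-3)^(N - 1) + 4·6^N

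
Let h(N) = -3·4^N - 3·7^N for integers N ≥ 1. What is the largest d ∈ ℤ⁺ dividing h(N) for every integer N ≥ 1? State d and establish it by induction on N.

d = 3

Computing the first values: h(1) = -33 and h(2) = -195; gcd(-33, -195) = 3, so d ≤ 3.
We prove 3 | -3·4^N - 3·7^N for all N ≥ 1 by induction on N.
For the base case N = 1: h(1) = -33 = 3·(-11), so 3 | h(1).
Suppose the result is true for N = r, i.e. 3 | h(r). Then
h(r+1) − 7·h(r) = (-3·4^(r+1) - 3·7^(r+1)) − 7·(-3·4^r - 3·7^r) = (-3)·4^r·(4 − 7) = (9)·4^r. Since 3 | h(r) by the inductive hypothesis, 3 | 7·h(r); and 3 | 9 since 9 = 3·3. Therefore 3 | h(r+1).
By the principle of mathematical induction, the result holds for all N ≥ 1.
Therefore the largest such d is 3.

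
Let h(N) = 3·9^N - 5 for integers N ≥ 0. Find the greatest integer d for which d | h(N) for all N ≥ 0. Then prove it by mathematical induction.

d = 2

Computing the first values: h(0) = -2 and h(1) = 22; gcd(-2, 22) = 2, so d ≤ 2.
We prove 2 | 3·9^N - 5 for all N ≥ 0 by induction on N.
Base step (N = 0): h(0) = -2 = 2·(-1), so 2 | h(0).
Suppose the result is true for N = k, i.e. 2 | h(k). Then
h(k+1) = 3·9^(k+1) - 5 = 9·(3·9^k - 5) + 40 = 9·h(k) + 40. The first term is divisible by 2 by the inductive hypothesis, and 40 is divisible by 2. Hence 2 | h(k+1).
By induction, the statement is established for all N ≥ 0.
Therefore the largest such d is 2.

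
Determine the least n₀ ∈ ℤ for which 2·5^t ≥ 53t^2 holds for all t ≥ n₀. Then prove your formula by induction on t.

At t = 3: 250 < 477, so the inequality fails and n₀ ≥ 4. We prove 2·5^t ≥ 53t^2 for all t ≥ 4.
For the base case t = 4: 2·5^t = 1250 and 53t^2 = 848, so 1250 ≥ 848.
For the inductive step, assume it holds for an arbitrary i ≥ 4, so 2·5^i ≥ 53i^2.
Then 2·5^(i + 1) = 5·(2·5^i) ≥ 5·(53i^2).
Also, for i ≥ 4 we have 5·(53i^2) ≥ 53(i+1)^2, since 5 ≥ (1 + 1/i)^2 for all i ≥ 4.
Combining, 2·5^(i + 1) ≥ 53(i+1)^2.
This completes the induction.
Hence the smallest such n₀ is 4.

n₀ = 4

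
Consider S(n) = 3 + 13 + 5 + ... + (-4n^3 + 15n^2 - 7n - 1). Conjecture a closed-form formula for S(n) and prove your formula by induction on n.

S(n) = -n(n^3 - 3n^2 - 3n + 2)

We claim S(n) = -n(n^3 - 3n^2 - 3n + 2) for all n ≥ 1.
Base case (n = 1): S(1) = 3, and the closed form gives 3. They agree.
Inductive step: suppose the statement holds for some k ≥ 1, so S(k) = k(-k^3 + 3k^2 + 3k - 2).
Then S(k+1) = S(k) + (-4k^3 + 3k^2 + 11k + 3) = (k(-k^3 + 3k^2 + 3k - 2)) + (-4k^3 + 3k^2 + 11k + 3).
Simplifying, S(k+1) = -(k + 1)(k^3 - 6k - 3) = -(k+1)((k+1)^3 - 3(k+1)^2 - 3(k+1) + 2),
which is the closed form with n = k+1.
Hence, by induction on n, the claim holds for every n ≥ 1.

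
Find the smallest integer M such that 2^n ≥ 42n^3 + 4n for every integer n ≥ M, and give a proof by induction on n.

M = 18

At n = 17: 131072 < 206414, so the inequality fails and M ≥ 18. We prove 2^n ≥ 42n^3 + 4n for all n ≥ 18.
Base case (n = 18): 2^n = 262144 and 42n^3 + 4n = 245016, so 262144 ≥ 245016.
Inductive step: suppose the statement holds for some p ≥ 18, so 2^p ≥ 42p^3 + 4p.
Then 2^(p + 1) = 2·(2^p) ≥ 2·(42p^3 + 4p).
Also, for p ≥ 18 we have 2·(42p^3 + 4p) ≥ 42(p+1)^3 + 4(p+1), since 2·(42p^3 + 4p) − (42(p+1)^3 + 4(p+1)) = 42p^3 - 126p^2 - 122p - 46, which is nonnegative for all p ≥ 18.
Combining, 2^(p + 1) ≥ 42(p+1)^3 + 4(p+1).
By the principle of mathematical induction, the result holds for all n ≥ 18.
Hence the smallest such M is 18.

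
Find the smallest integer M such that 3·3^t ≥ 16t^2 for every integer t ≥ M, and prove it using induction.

M = 5

At t = 4: 243 < 256, so the inequality fails and M ≥ 5. We prove 3·3^t ≥ 16t^2 for all t ≥ 5.
Base case (t = 5): 3·3^t = 729 and 16t^2 = 400, so 729 ≥ 400.
For the inductive step, assume it holds for an arbitrary r ≥ 5, so 3·3^r ≥ 16r^2.
Then 3·3^(r + 1) = 3·(3·3^r) ≥ 3·(16r^2).
Also, for r ≥ 5 we have 3·(16r^2) ≥ 16(r+1)^2, since 3 ≥ (1 + 1/r)^2 for all r ≥ 5.
Combining, 3·3^(r + 1) ≥ 16(r+1)^2.
Hence, by induction on t, the claim holds for every t ≥ 5.
Hence the smallest such M is 5.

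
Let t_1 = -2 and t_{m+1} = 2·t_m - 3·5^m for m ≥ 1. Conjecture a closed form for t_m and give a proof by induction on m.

Computing the first terms: t_1 = -2, t_2 = -19, t_3 = -113. This suggests t_m = 3·2^(m - 1) - 5^m.
For the base case m = 1: the formula gives -2 = -2 = t_1.
Inductive step: suppose the statement holds for some j ≥ 1, so t_j = 3·2^(j - 1) - 5^j.
Then t_{j+1} = 2·t_j - 3·5^j = 2·(3·2^(j - 1) - 5^j) - 3·5^j = 3·2^j - 5^(j + 1) = 3·2^((j+1) - 1) - 5^(j+1),
which is the claimed formula at m = j+1.
By the principle of mathematical induction, the result holds for all m ≥ 1.

t_m = 3·2^(m - 1) - 5^m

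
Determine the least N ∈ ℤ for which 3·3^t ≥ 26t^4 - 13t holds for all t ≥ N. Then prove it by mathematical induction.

At t = 10: 177147 < 259870, so the inequality fails and N ≥ 11. We prove 3·3^t ≥ 26t^4 - 13t for all t ≥ 11.
Base case (t = 11): 3·3^t = 531441 and 26t^4 - 13t = 380523, so 531441 ≥ 380523.
Inductive step: assume the claim holds for t = j, so 3·3^j ≥ 26j^4 - 13j.
Then 3·3^(j + 1) = 3·(3·3^j) ≥ 3·(26j^4 - 13j).
Also, for j ≥ 11 we have 3·(26j^4 - 13j) ≥ 26(j+1)^4 - 13(j+1), since 3·(26j^4 - 13j) − (26(j+1)^4 - 13(j+1)) = 52j^4 - 104j^3 - 156j^2 - 130j - 13, which is nonnegative for all j ≥ 11.
Combining, 3·3^(j + 1) ≥ 26(j+1)^4 - 13(j+1).
Hence, by induction on t, the claim holds for every t ≥ 11.
Hence the smallest such N is 11.

N = 11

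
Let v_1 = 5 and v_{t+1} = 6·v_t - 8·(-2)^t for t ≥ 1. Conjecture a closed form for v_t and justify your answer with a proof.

v_t = (-2)^t + 7·6^(t - 1)

Computing the first terms: v_1 = 5, v_2 = 46, v_3 = 244. This suggests v_t = (-2)^t + 7·6^(t - 1).
Base case (t = 1): the formula gives 5 = 5 = v_1.
Suppose the result is true for t = m, so v_m = (-2)^m + 7·6^(m - 1).
Then v_{m+1} = 6·v_m - 8·(-2)^m = 6·((-2)^m + 7·6^(m - 1)) - 8·(-2)^m = (-2)^(m + 1) + 7·6^m = (-2)^(m+1) + 7·6^((m+1) - 1),
which is the claimed formula at t = m+1.
This completes the induction.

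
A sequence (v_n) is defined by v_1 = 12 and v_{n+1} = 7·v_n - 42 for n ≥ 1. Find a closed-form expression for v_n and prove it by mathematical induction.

v_n = 5·7^(n - 1) + 7

Computing the first terms: v_1 = 12, v_2 = 42, v_3 = 252. This suggests v_n = 5·7^(n - 1) + 7.
When n = 1: the formula gives 12 = 12 = v_1.
Inductive step: suppose the statement holds for some m ≥ 1, so v_m = 5·7^(m - 1) + 7.
Then v_{m+1} = 7·v_m - 42 = 7·(5·7^(m - 1) + 7) - 42 = 5·7^m + 7 = 5·7^((m+1) - 1) + 7,
which is the claimed formula at n = m+1.
By the principle of mathematical induction, the result holds for all n ≥ 1.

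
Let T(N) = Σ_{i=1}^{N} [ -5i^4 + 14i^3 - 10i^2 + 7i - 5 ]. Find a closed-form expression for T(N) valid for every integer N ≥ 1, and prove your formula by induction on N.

We claim T(N) = -N(N^4 - N^3 - 2N^2 - 2N + 3) for all N ≥ 1.
Base step (N = 1): T(1) = 1, and the closed form gives 1. They agree.
For the inductive step, assume it holds for an arbitrary i ≥ 1, so T(i) = i(-i^4 + i^3 + 2i^2 + 2i - 3).
Then T(i+1) = T(i) + (-5i^4 - 6i^3 + 2i^2 + 9i + 1) = (i(-i^4 + i^3 + 2i^2 + 2i - 3)) + (-5i^4 - 6i^3 + 2i^2 + 9i + 1).
Simplifying, T(i+1) = -(i + 1)(i^4 + 3i^3 + i^2 - 5i - 1) = -(i+1)((i+1)^4 - (i+1)^3 - 2(i+1)^2 - 2(i+1) + 3),
which is the closed form with N = i+1.
This completes the induction.

T(N) = -N(N^4 - N^3 - 2N^2 - 2N + 3)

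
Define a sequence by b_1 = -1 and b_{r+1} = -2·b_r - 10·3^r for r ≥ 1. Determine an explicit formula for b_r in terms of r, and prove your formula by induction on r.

b_r = 5(-2)^(r - 1) - 2·3^r

Computing the first terms: b_1 = -1, b_2 = -28, b_3 = -34. This suggests b_r = 5(-2)^(r - 1) - 2·3^r.
Base step (r = 1): the formula gives -1 = -1 = b_1.
Suppose the result is true for r = k, so b_k = 5(-2)^(k - 1) - 2·3^k.
Then b_{k+1} = -2·b_k - 10·3^k = -2·(5(-2)^(k - 1) - 2·3^k) - 10·3^k = 5(-2)^k - 2·3^(k + 1) = 5(-2)^((k+1) - 1) - 2·3^(k+1),
which is the claimed formula at r = k+1.
By induction, the statement is established for all r ≥ 1.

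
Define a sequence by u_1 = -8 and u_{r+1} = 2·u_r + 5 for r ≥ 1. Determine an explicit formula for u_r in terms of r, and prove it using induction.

Computing the first terms: u_1 = -8, u_2 = -11, u_3 = -17. This suggests u_r = -3·2^(r - 1) - 5.
Base step (r = 1): the formula gives -8 = -8 = u_1.
Inductive step: suppose the statement holds for some p ≥ 1, so u_p = -3·2^(p - 1) - 5.
Then u_{p+1} = 2·u_p + 5 = 2·(-3·2^(p - 1) - 5) + 5 = -3·2^p - 5 = -3·2^((p+1) - 1) - 5,
which is the claimed formula at r = p+1.
By the principle of mathematical induction, the result holds for all r ≥ 1.

u_r = -3·2^(r - 1) - 5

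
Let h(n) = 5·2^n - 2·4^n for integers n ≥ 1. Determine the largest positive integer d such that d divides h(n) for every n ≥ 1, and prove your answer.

d = 2

Computing the first values: h(1) = 2 and h(2) = -12; gcd(2, -12) = 2, so d ≤ 2.
We prove 2 | 5·2^n - 2·4^n for all n ≥ 1 by induction on n.
For the base case n = 1: h(1) = 2 = 2·(1), so 2 | h(1).
For the inductive step, assume it holds for an arbitrary k ≥ 1, i.e. 2 | h(k). Then
h(k+1) − 4·h(k) = (5·2^(k+1) - 2·4^(k+1)) − 4·(5·2^k - 2·4^k) = (5)·2^k·(2 − 4) = (-10)·2^k. Since 2 | h(k) by the inductive hypothesis, 2 | 4·h(k); and 2 | -10 since -10 = 2·-5. Therefore 2 | h(k+1).
Hence, by induction on n, the claim holds for every n ≥ 1.
Therefore the largest such d is 2.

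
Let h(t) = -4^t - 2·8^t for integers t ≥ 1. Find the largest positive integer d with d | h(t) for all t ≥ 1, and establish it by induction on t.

Computing the first values: h(1) = -20 and h(2) = -144; gcd(-20, -144) = 4, so d ≤ 4.
We prove 4 | -4^t - 2·8^t for all t ≥ 1 by induction on t.
Base case (t = 1): h(1) = -20 = 4·(-5), so 4 | h(1).
Inductive step: assume the claim holds for t = j, i.e. 4 | h(j). Then
h(j+1) − 8·h(j) = (-4^(j+1) - 2·8^(j+1)) − 8·(-4^j - 2·8^j) = (-1)·4^j·(4 − 8) = (4)·4^j. Since 4 | h(j) by the inductive hypothesis, 4 | 8·h(j); and 4 | 4 since 4 = 4·1. Therefore 4 | h(j+1).
By the principle of mathematical induction, the result holds for all t ≥ 1.
Therefore the largest such d is 4.

d = 4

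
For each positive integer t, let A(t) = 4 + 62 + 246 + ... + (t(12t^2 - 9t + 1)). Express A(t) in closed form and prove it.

A(t) = t(t + 1)(3t^2 - 1)

We claim A(t) = t(t + 1)(3t^2 - 1) for all t ≥ 1.
When t = 1: A(1) = 4, and the closed form gives 4. They agree.
Suppose the result is true for t = r, so A(r) = r(3r^3 + 3r^2 - r - 1).
Then A(r+1) = A(r) + (12r^3 + 27r^2 + 19r + 4) = (r(3r^3 + 3r^2 - r - 1)) + (12r^3 + 27r^2 + 19r + 4).
Simplifying, A(r+1) = (r + 1)(r + 2)(3r^2 + 6r + 2) = (r+1)((r+1) + 1)(3(r+1)^2 - 1),
which is the closed form with t = r+1.
Hence, by induction on t, the claim holds for every t ≥ 1.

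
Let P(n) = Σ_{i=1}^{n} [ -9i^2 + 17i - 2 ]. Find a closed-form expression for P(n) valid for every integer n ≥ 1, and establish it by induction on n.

We claim P(n) = -n(3n^2 - 4n - 5) for all n ≥ 1.
When n = 1: P(1) = 6, and the closed form gives 6. They agree.
Inductive step: suppose the statement holds for some i ≥ 1, so P(i) = i(-3i^2 + 4i + 5).
Then P(i+1) = P(i) + (-9i^2 - i + 6) = (i(-3i^2 + 4i + 5)) + (-9i^2 - i + 6).
Simplifying, P(i+1) = -(i + 1)(3i^2 + 2i - 6) = -(i+1)(3(i+1)^2 - 4(i+1) - 5),
which is the closed form with n = i+1.
Hence, by induction on n, the claim holds for every n ≥ 1.

P(n) = -n(3n^2 - 4n - 5)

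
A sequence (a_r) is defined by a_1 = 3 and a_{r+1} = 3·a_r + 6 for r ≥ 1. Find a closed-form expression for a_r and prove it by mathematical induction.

a_r = 2·3^r - 3

Computing the first terms: a_1 = 3, a_2 = 15, a_3 = 51. This suggests a_r = 2·3^r - 3.
Base case (r = 1): the formula gives 3 = 3 = a_1.
Inductive step: suppose the statement holds for some p ≥ 1, so a_p = 2·3^p - 3.
Then a_{p+1} = 3·a_p + 6 = 3·(2·3^p - 3) + 6 = 2·3^(p + 1) - 3,
which is the claimed formula at r = p+1.
By induction, the statement is established for all r ≥ 1.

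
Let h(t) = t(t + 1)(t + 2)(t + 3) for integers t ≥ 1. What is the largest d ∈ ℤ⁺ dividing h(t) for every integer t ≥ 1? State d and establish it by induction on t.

Computing the first values: h(1) = 24 and h(2) = 120; gcd(24, 120) = 24, so d ≤ 24.
We prove 24 | t(t + 1)(t + 2)(t + 3) for all t ≥ 1 by induction on t.
When t = 1: h(1) = 24 = 24·(1), so 24 | h(1).
Inductive step: suppose the statement holds for some i ≥ 1, i.e. 24 | h(i). Then
h(i+1) − h(i) = (i+1)·(i+2)·(i+3)·(i+4) − i·(i+1)·(i+2)·(i+3) = (i+1)·(i+2)·(i+3)·[(i+4) − i] = 4·(i+1)·(i+2)·(i+3). The product of 3 consecutive integers is divisible by (3)! = 6, so h(i+1) − h(i) is divisible by 4·6 = 24. By the inductive hypothesis 24 | h(i), hence 24 | h(i+1).
By the principle of mathematical induction, the result holds for all t ≥ 1.
Therefore the largest such d is 24.

d = 24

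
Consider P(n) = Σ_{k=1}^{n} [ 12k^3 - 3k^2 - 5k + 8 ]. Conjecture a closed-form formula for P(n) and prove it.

P(n) = n(3n^3 + 5n^2 - n + 5)

We claim P(n) = n(3n^3 + 5n^2 - n + 5) for all n ≥ 1.
When n = 1: P(1) = 12, and the closed form gives 12. They agree.
Inductive step: assume the claim holds for n = k, so P(k) = k(3k^3 + 5k^2 - k + 5).
Then P(k+1) = P(k) + (12k^3 + 33k^2 + 25k + 12) = (k(3k^3 + 5k^2 - k + 5)) + (12k^3 + 33k^2 + 25k + 12).
Simplifying, P(k+1) = (k + 1)(3k^3 + 14k^2 + 18k + 12) = (k+1)(3(k+1)^3 + 5(k+1)^2 - (k+1) + 5),
which is the closed form with n = k+1.
By the principle of mathematical induction, the result holds for all n ≥ 1.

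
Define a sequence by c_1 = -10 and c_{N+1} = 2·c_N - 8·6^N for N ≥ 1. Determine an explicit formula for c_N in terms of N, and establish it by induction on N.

Computing the first terms: c_1 = -10, c_2 = -68, c_3 = -424. This suggests c_N = 2^N - 2·6^N.
Base step (N = 1): the formula gives -10 = -10 = c_1.
Inductive step: assume the claim holds for N = k, so c_k = 2^k - 2·6^k.
Then c_{k+1} = 2·c_k - 8·6^k = 2·(2^k - 2·6^k) - 8·6^k = 2^(k + 1) - 2·6^(k + 1),
which is the claimed formula at N = k+1.
This completes the induction.

c_N = 2^N - 2·6^N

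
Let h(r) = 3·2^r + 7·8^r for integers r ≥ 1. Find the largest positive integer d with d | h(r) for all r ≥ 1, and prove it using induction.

d = 2

Computing the first values: h(1) = 62 and h(2) = 460; gcd(62, 460) = 2, so d ≤ 2.
We prove 2 | 3·2^r + 7·8^r for all r ≥ 1 by induction on r.
For the base case r = 1: h(1) = 62 = 2·(31), so 2 | h(1).
Suppose the result is true for r = p, i.e. 2 | h(p). Then
h(p+1) − 8·h(p) = (3·2^(p+1) + 7·8^(p+1)) − 8·(3·2^p + 7·8^p) = (3)·2^p·(2 − 8) = (-18)·2^p. Since 2 | h(p) by the inductive hypothesis, 2 | 8·h(p); and 2 | -18 since -18 = 2·-9. Therefore 2 | h(p+1).
This completes the induction.
Therefore the largest such d is 2.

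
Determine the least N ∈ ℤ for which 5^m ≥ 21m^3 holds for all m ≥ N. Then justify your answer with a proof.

At m = 4: 625 < 1344, so the inequality fails and N ≥ 5. We prove 5^m ≥ 21m^3 for all m ≥ 5.
When m = 5: 5^m = 3125 and 21m^3 = 2625, so 3125 ≥ 2625.
Inductive step: assume the claim holds for m = r, so 5^r ≥ 21r^3.
Then 5^(r + 1) = 5·(5^r) ≥ 5·(21r^3).
Also, for r ≥ 5 we have 5·(21r^3) ≥ 21(r+1)^3, since 5 ≥ (1 + 1/r)^3 for all r ≥ 5.
Combining, 5^(r + 1) ≥ 21(r+1)^3.
By induction, the statement is established for all m ≥ 5.
Hence the smallest such N is 5.

N = 5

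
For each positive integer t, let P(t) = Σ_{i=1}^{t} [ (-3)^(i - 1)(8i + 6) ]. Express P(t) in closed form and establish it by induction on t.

We claim P(t) = -2(-3)^t(t + 1) + 2 for all t ≥ 1.
When t = 1: P(1) = 14, and the closed form gives 14. They agree.
Inductive step: suppose the statement holds for some i ≥ 1, so P(i) = -2(-3)^i(i + 1) + 2.
Then P(i+1) = P(i) + ((-3)^i(8i + 14)) = (-2(-3)^i(i + 1) + 2) + ((-3)^i(8i + 14)).
Simplifying, P(i+1) = 6(-3)^i·i + 12(-3)^i + 2 = -2(-3)^(i+1)((i+1) + 1) + 2,
which is the closed form with t = i+1.
Hence, by induction on t, the claim holds for every t ≥ 1.

P(t) = -2(-3)^t(t + 1) + 2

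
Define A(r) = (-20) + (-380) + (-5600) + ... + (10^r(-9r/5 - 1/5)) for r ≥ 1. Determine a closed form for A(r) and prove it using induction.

We claim A(r) = -2·10^r·r for all r ≥ 1.
Base case (r = 1): A(1) = -20, and the closed form gives -20. They agree.
Suppose the result is true for r = i, so A(i) = -2·10^i·i.
Then A(i+1) = A(i) + (10^i(-18i - 20)) = (-2·10^i·i) + (10^i(-18i - 20)).
Simplifying, A(i+1) = 20·10^i(-i - 1) = -2·10^(i+1)·(i+1),
which is the closed form with r = i+1.
By induction, the statement is established for all r ≥ 1.

A(r) = -2·10^r·r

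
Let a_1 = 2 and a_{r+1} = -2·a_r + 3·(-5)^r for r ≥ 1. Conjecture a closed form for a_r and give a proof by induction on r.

a_r = -3(-2)^(r - 1) - (-5)^r

Computing the first terms: a_1 = 2, a_2 = -19, a_3 = 113. This suggests a_r = -3(-2)^(r - 1) - (-5)^r.
For the base case r = 1: the formula gives 2 = 2 = a_1.
Inductive step: assume the claim holds for r = j, so a_j = -3(-2)^(j - 1) - (-5)^j.
Then a_{j+1} = -2·a_j + 3·(-5)^j = -2·(-3(-2)^(j - 1) - (-5)^j) + 3·(-5)^j = -3(-2)^j - (-5)^(j + 1) = -3(-2)^((j+1) - 1) - (-5)^(j+1),
which is the claimed formula at r = j+1.
By the principle of mathematical induction, the result holds for all r ≥ 1.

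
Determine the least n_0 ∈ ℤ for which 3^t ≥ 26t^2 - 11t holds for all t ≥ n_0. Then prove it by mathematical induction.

At t = 6: 729 < 870, so the inequality fails and n_0 ≥ 7. We prove 3^t ≥ 26t^2 - 11t for all t ≥ 7.
For the base case t = 7: 3^t = 2187 and 26t^2 - 11t = 1197, so 2187 ≥ 1197.
Inductive step: assume the claim holds for t = k, so 3^k ≥ 26k^2 - 11k.
Then 3^(k + 1) = 3·(3^k) ≥ 3·(26k^2 - 11k).
Also, for k ≥ 7 we have 3·(26k^2 - 11k) ≥ 26(k+1)^2 - 11(k+1), since 3·(26k^2 - 11k) − (26(k+1)^2 - 11(k+1)) = 52k^2 - 74k - 15, which is nonnegative for all k ≥ 7.
Combining, 3^(k + 1) ≥ 26(k+1)^2 - 11(k+1).
This completes the induction.
Hence the smallest such n_0 is 7.

n_0 = 7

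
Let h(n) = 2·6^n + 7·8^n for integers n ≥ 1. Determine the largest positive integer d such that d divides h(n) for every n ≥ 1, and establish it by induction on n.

d = 4

Computing the first values: h(1) = 68 and h(2) = 520; gcd(68, 520) = 4, so d ≤ 4.
We prove 4 | 2·6^n + 7·8^n for all n ≥ 1 by induction on n.
Base step (n = 1): h(1) = 68 = 4·(17), so 4 | h(1).
Inductive step: assume the claim holds for n = p, i.e. 4 | h(p). Then
h(p+1) − 8·h(p) = (2·6^(p+1) + 7·8^(p+1)) − 8·(2·6^p + 7·8^p) = (2)·6^p·(6 − 8) = (-4)·6^p. Since 4 | h(p) by the inductive hypothesis, 4 | 8·h(p); and 4 | -4 since -4 = 4·-1. Therefore 4 | h(p+1).
By induction, the statement is established for all n ≥ 1.
Therefore the largest such d is 4.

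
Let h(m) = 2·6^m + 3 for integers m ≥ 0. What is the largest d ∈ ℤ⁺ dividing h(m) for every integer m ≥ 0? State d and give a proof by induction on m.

d = 5

Computing the first values: h(0) = 5 and h(1) = 15; gcd(5, 15) = 5, so d ≤ 5.
We prove 5 | 2·6^m + 3 for all m ≥ 0 by induction on m.
Base step (m = 0): h(0) = 5 = 5·(1), so 5 | h(0).
Inductive step: suppose the statement holds for some j ≥ 0, i.e. 5 | h(j). Then
h(j+1) = 2·6^(j+1) + 3 = 6·(2·6^j + 3) - 15 = 6·h(j) - 15. The first term is divisible by 5 by the inductive hypothesis, and -15 is divisible by 5. Hence 5 | h(j+1).
By induction, the statement is established for all m ≥ 0.
Therefore the largest such d is 5.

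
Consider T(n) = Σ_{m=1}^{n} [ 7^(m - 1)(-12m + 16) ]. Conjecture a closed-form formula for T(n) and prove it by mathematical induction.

We claim T(n) = 7^n(-2n + 3) - 3 for all n ≥ 1.
For the base case n = 1: T(1) = 4, and the closed form gives 4. They agree.
For the inductive step, assume it holds for an arbitrary m ≥ 1, so T(m) = 7^m(-2m + 3) - 3.
Then T(m+1) = T(m) + (7^m(-12m + 4)) = (7^m(-2m + 3) - 3) + (7^m(-12m + 4)).
Simplifying, T(m+1) = -14·7^m·m + 7·7^m - 3 = 7^(m+1)(-2(m+1) + 3) - 3,
which is the closed form with n = m+1.
This completes the induction.

T(n) = 7^n(-2n + 3) - 3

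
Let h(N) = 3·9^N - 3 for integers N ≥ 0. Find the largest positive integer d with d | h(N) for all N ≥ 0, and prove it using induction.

Computing the first values: h(0) = 0 and h(1) = 24; gcd(0, 24) = 24, so d ≤ 24.
We prove 24 | 3·9^N - 3 for all N ≥ 0 by induction on N.
When N = 0: h(0) = 0 = 24·(0), so 24 | h(0).
Suppose the result is true for N = k, i.e. 24 | h(k). Then
h(k+1) = 3·9^(k+1) - 3 = 9·(3·9^k - 3) + 24 = 9·h(k) + 24. The first term is divisible by 24 by the inductive hypothesis, and 24 is divisible by 24. Hence 24 | h(k+1).
Hence, by induction on N, the claim holds for every N ≥ 0.
Therefore the largest such d is 24.

d = 24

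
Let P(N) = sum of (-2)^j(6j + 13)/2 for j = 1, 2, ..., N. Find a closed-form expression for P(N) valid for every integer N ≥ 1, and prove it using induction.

P(N) = (-2)^N(2N + 5) - 5

We claim P(N) = (-2)^N(2N + 5) - 5 for all N ≥ 1.
For the base case N = 1: P(1) = -19, and the closed form gives -19. They agree.
Suppose the result is true for N = j, so P(j) = (-2)^j(2j + 5) - 5.
Then P(j+1) = P(j) + ((-2)^j(-6j - 19)) = ((-2)^j(2j + 5) - 5) + ((-2)^j(-6j - 19)).
Simplifying, P(j+1) = -4(-2)^j·j - 14(-2)^j - 5 = (-2)^(j+1)(2(j+1) + 5) - 5,
which is the closed form with N = j+1.
Hence, by induction on N, the claim holds for every N ≥ 1.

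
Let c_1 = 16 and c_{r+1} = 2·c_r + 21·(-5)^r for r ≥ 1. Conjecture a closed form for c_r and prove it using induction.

c_r = -3(-5)^r + 2^(r - 1)

Computing the first terms: c_1 = 16, c_2 = -73, c_3 = 379. This suggests c_r = -3(-5)^r + 2^(r - 1).
Base case (r = 1): the formula gives 16 = 16 = c_1.
Inductive step: assume the claim holds for r = i, so c_i = -3(-5)^i + 2^(i - 1).
Then c_{i+1} = 2·c_i + 21·(-5)^i = 2·(-3(-5)^i + 2^(i - 1)) + 21·(-5)^i = -3(-5)^(i + 1) + 2^i = -3(-5)^(i+1) + 2^((i+1) - 1),
which is the claimed formula at r = i+1.
Hence, by induction on r, the claim holds for every r ≥ 1.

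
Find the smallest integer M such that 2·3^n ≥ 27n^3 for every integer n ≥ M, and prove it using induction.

M = 9

At n = 8: 13122 < 13824, so the inequality fails and M ≥ 9. We prove 2·3^n ≥ 27n^3 for all n ≥ 9.
When n = 9: 2·3^n = 39366 and 27n^3 = 19683, so 39366 ≥ 19683.
Inductive step: assume the claim holds for n = m, so 2·3^m ≥ 27m^3.
Then 2·3^(m + 1) = 3·(2·3^m) ≥ 3·(27m^3).
Also, for m ≥ 9 we have 3·(27m^3) ≥ 27(m+1)^3, since 3 ≥ (1 + 1/m)^3 for all m ≥ 9.
Combining, 2·3^(m + 1) ≥ 27(m+1)^3.
By the principle of mathematical induction, the result holds for all n ≥ 9.
Hence the smallest such M is 9.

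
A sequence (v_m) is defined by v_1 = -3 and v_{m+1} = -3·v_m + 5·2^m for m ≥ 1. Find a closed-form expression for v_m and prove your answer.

v_m = -5(-3)^(m - 1) + 2^m

Computing the first terms: v_1 = -3, v_2 = 19, v_3 = -37. This suggests v_m = -5(-3)^(m - 1) + 2^m.
Base step (m = 1): the formula gives -3 = -3 = v_1.
For the inductive step, assume it holds for an arbitrary r ≥ 1, so v_r = -5(-3)^(r - 1) + 2^r.
Then v_{r+1} = -3·v_r + 5·2^r = -3·(-5(-3)^(r - 1) + 2^r) + 5·2^r = -5(-3)^r + 2^(r + 1) = -5(-3)^((r+1) - 1) + 2^(r+1),
which is the claimed formula at m = r+1.
By induction, the statement is established for all m ≥ 1.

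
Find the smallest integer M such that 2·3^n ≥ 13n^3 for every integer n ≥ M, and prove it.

At n = 7: 4374 < 4459, so the inequality fails and M ≥ 8. We prove 2·3^n ≥ 13n^3 for all n ≥ 8.
Base case (n = 8): 2·3^n = 13122 and 13n^3 = 6656, so 13122 ≥ 6656.
Inductive step: assume the claim holds for n = i, so 2·3^i ≥ 13i^3.
Then 2·3^(i + 1) = 3·(2·3^i) ≥ 3·(13i^3).
Also, for i ≥ 8 we have 3·(13i^3) ≥ 13(i+1)^3, since 3 ≥ (1 + 1/i)^3 for all i ≥ 8.
Combining, 2·3^(i + 1) ≥ 13(i+1)^3.
By induction, the statement is established for all n ≥ 8.
Hence the smallest such M is 8.

M = 8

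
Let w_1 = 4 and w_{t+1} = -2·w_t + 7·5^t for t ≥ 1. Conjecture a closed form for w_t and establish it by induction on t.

Computing the first terms: w_1 = 4, w_2 = 27, w_3 = 121. This suggests w_t = -(-2)^(t - 1) + 5^t.
For the base case t = 1: the formula gives 4 = 4 = w_1.
For the inductive step, assume it holds for an arbitrary m ≥ 1, so w_m = -(-2)^(m - 1) + 5^m.
Then w_{m+1} = -2·w_m + 7·5^m = -2·(-(-2)^(m - 1) + 5^m) + 7·5^m = -(-2)^m + 5^(m + 1) = -(-2)^((m+1) - 1) + 5^(m+1),
which is the claimed formula at t = m+1.
By induction, the statement is established for all t ≥ 1.

w_t = -(-2)^(t - 1) + 5^t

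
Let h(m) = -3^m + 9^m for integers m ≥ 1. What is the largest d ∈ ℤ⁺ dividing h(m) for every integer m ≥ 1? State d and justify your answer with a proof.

Computing the first values: h(1) = 6 and h(2) = 72; gcd(6, 72) = 6, so d ≤ 6.
We prove 6 | -3^m + 9^m for all m ≥ 1 by induction on m.
Base step (m = 1): h(1) = 6 = 6·(1), so 6 | h(1).
Inductive step: suppose the statement holds for some r ≥ 1, i.e. 6 | h(r). Then
9^{r+1} − 3^{r+1} = 9·9^r − 3·3^r = 9·(9^r − 3^r) + (6)·3^r. The first term is divisible by 6 by the inductive hypothesis, and the second term (6)·3^r is divisible by 6 since 6 | 6. Hence 6 | h(r+1).
Hence, by induction on m, the claim holds for every m ≥ 1.
Therefore the largest such d is 6.

d = 6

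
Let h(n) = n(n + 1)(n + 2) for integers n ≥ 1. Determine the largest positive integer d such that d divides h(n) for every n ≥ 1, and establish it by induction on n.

Computing the first values: h(1) = 6 and h(2) = 24; gcd(6, 24) = 6, so d ≤ 6.
We prove 6 | n(n + 1)(n + 2) for all n ≥ 1 by induction on n.
Base step (n = 1): h(1) = 6 = 6·(1), so 6 | h(1).
Inductive step: assume the claim holds for n = r, i.e. 6 | h(r). Then
h(r+1) − h(r) = (r+1)·(r+2)·(r+3) − r·(r+1)·(r+2) = (r+1)·(r+2)·[(r+3) − r] = 3·(r+1)·(r+2). The product of 2 consecutive integers is divisible by (2)! = 2, so h(r+1) − h(r) is divisible by 3·2 = 6. By the inductive hypothesis 6 | h(r), hence 6 | h(r+1).
Hence, by induction on n, the claim holds for every n ≥ 1.
Therefore the largest such d is 6.

d = 6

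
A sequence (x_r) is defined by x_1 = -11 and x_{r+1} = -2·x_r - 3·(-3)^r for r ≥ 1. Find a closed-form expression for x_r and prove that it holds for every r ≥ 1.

x_r = (-2)^r - (-3)^(r + 1)

Computing the first terms: x_1 = -11, x_2 = 31, x_3 = -89. This suggests x_r = (-2)^r - (-3)^(r + 1).
Base case (r = 1): the formula gives -11 = -11 = x_1.
Inductive step: assume the claim holds for r = m, so x_m = (-2)^m - (-3)^(m + 1).
Then x_{m+1} = -2·x_m - 3·(-3)^m = -2·((-2)^m - (-3)^(m + 1)) - 3·(-3)^m = (-2)^(m + 1) - (-3)^(m + 2) = (-2)^(m+1) - (-3)^((m+1) + 1),
which is the claimed formula at r = m+1.
By the principle of mathematical induction, the result holds for all r ≥ 1.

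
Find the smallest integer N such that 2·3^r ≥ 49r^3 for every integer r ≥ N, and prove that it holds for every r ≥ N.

N = 9

At r = 8: 13122 < 25088, so the inequality fails and N ≥ 9. We prove 2·3^r ≥ 49r^3 for all r ≥ 9.
Base case (r = 9): 2·3^r = 39366 and 49r^3 = 35721, so 39366 ≥ 35721.
For the inductive step, assume it holds for an arbitrary m ≥ 9, so 2·3^m ≥ 49m^3.
Then 2·3^(m + 1) = 3·(2·3^m) ≥ 3·(49m^3).
Also, for m ≥ 9 we have 3·(49m^3) ≥ 49(m+1)^3, since 3 ≥ (1 + 1/m)^3 for all m ≥ 9.
Combining, 2·3^(m + 1) ≥ 49(m+1)^3.
Hence, by induction on r, the claim holds for every r ≥ 9.
Hence the smallest such N is 9.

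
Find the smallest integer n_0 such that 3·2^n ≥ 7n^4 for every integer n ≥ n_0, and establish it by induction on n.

n_0 = 18

At n = 17: 393216 < 584647, so the inequality fails and n_0 ≥ 18. We prove 3·2^n ≥ 7n^4 for all n ≥ 18.
Base case (n = 18): 3·2^n = 786432 and 7n^4 = 734832, so 786432 ≥ 734832.
Inductive step: suppose the statement holds for some p ≥ 18, so 3·2^p ≥ 7p^4.
Then 3·2^(p + 1) = 2·(3·2^p) ≥ 2·(7p^4).
Also, for p ≥ 18 we have 2·(7p^4) ≥ 7(p+1)^4, since 2 ≥ (1 + 1/p)^4 for all p ≥ 18.
Combining, 3·2^(p + 1) ≥ 7(p+1)^4.
By the principle of mathematical induction, the result holds for all n ≥ 18.
Hence the smallest such n_0 is 18.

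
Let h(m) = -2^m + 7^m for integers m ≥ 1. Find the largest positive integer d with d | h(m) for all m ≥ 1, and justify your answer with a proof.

Computing the first values: h(1) = 5 and h(2) = 45; gcd(5, 45) = 5, so d ≤ 5.
We prove 5 | -2^m + 7^m for all m ≥ 1 by induction on m.
When m = 1: h(1) = 5 = 5·(1), so 5 | h(1).
Inductive step: suppose the statement holds for some j ≥ 1, i.e. 5 | h(j). Then
7^{j+1} − 2^{j+1} = 7·7^j − 2·2^j = 7·(7^j − 2^j) + (5)·2^j. The first term is divisible by 5 by the inductive hypothesis, and the second term (5)·2^j is divisible by 5 since 5 | 5. Hence 5 | h(j+1).
Hence, by induction on m, the claim holds for every m ≥ 1.
Therefore the largest such d is 5.

d = 5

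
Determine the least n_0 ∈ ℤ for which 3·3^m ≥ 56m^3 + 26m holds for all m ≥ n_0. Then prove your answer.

At m = 8: 19683 < 28880, so the inequality fails and n_0 ≥ 9. We prove 3·3^m ≥ 56m^3 + 26m for all m ≥ 9.
For the base case m = 9: 3·3^m = 59049 and 56m^3 + 26m = 41058, so 59049 ≥ 41058.
Suppose the result is true for m = j, so 3·3^j ≥ 56j^3 + 26j.
Then 3·3^(j + 1) = 3·(3·3^j) ≥ 3·(56j^3 + 26j).
Also, for j ≥ 9 we have 3·(56j^3 + 26j) ≥ 56(j+1)^3 + 26(j+1), since 3·(56j^3 + 26j) − (56(j+1)^3 + 26(j+1)) = 112j^3 - 168j^2 - 116j - 82, which is nonnegative for all j ≥ 9.
Combining, 3·3^(j + 1) ≥ 56(j+1)^3 + 26(j+1).
By induction, the statement is established for all m ≥ 9.
Hence the smallest such n_0 is 9.

n_0 = 9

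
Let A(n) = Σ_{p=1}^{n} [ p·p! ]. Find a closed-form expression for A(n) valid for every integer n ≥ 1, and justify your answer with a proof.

A(n) = (n + 1)! - 1

We claim A(n) = (n + 1)! - 1 for all n ≥ 1.
When n = 1: A(1) = 1, and the closed form gives 1. They agree.
Suppose the result is true for n = p, so A(p) = (p + 1)! - 1.
Then A(p+1) = A(p) + ((p + 1)(p + 1)!) = ((p + 1)! - 1) + ((p + 1)(p + 1)!).
Simplifying, A(p+1) = ((p+1) + 1)! - 1,
which is the closed form with n = p+1.
By induction, the statement is established for all n ≥ 1.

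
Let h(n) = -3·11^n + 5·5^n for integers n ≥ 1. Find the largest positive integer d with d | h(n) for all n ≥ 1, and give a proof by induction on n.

d = 2

Computing the first values: h(1) = -8 and h(2) = -238; gcd(-8, -238) = 2, so d ≤ 2.
We prove 2 | -3·11^n + 5·5^n for all n ≥ 1 by induction on n.
When n = 1: h(1) = -8 = 2·(-4), so 2 | h(1).
For the inductive step, assume it holds for an arbitrary k ≥ 1, i.e. 2 | h(k). Then
h(k+1) − 11·h(k) = (-3·11^(k+1) + 5·5^(k+1)) − 11·(-3·11^k + 5·5^k) = (5)·5^k·(5 − 11) = (-30)·5^k. Since 2 | h(k) by the inductive hypothesis, 2 | 11·h(k); and 2 | -30 since -30 = 2·-15. Therefore 2 | h(k+1).
Hence, by induction on n, the claim holds for every n ≥ 1.
Therefore the largest such d is 2.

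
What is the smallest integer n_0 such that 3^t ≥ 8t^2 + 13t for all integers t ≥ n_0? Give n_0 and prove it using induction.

At t = 5: 243 < 265, so the inequality fails and n_0 ≥ 6. We prove 3^t ≥ 8t^2 + 13t for all t ≥ 6.
When t = 6: 3^t = 729 and 8t^2 + 13t = 366, so 729 ≥ 366.
For the inductive step, assume it holds for an arbitrary i ≥ 6, so 3^i ≥ 8i^2 + 13i.
Then 3^(i + 1) = 3·(3^i) ≥ 3·(8i^2 + 13i).
Also, for i ≥ 6 we have 3·(8i^2 + 13i) ≥ 8(i+1)^2 + 13(i+1), since 3·(8i^2 + 13i) − (8(i+1)^2 + 13(i+1)) = 16i^2 + 10i - 21, which is nonnegative for all i ≥ 6.
Combining, 3^(i + 1) ≥ 8(i+1)^2 + 13(i+1).
Hence, by induction on t, the claim holds for every t ≥ 6.
Hence the smallest such n_0 is 6.

n_0 = 6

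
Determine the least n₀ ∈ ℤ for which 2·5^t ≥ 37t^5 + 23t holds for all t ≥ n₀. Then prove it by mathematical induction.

n₀ = 9

At t = 8: 781250 < 1212600, so the inequality fails and n₀ ≥ 9. We prove 2·5^t ≥ 37t^5 + 23t for all t ≥ 9.
For the base case t = 9: 2·5^t = 3906250 and 37t^5 + 23t = 2185020, so 3906250 ≥ 2185020.
Suppose the result is true for t = i, so 2·5^i ≥ 37i^5 + 23i.
Then 2·5^(i + 1) = 5·(2·5^i) ≥ 5·(37i^5 + 23i).
Also, for i ≥ 9 we have 5·(37i^5 + 23i) ≥ 37(i+1)^5 + 23(i+1), since 5·(37i^5 + 23i) − (37(i+1)^5 + 23(i+1)) = 148i^5 - 185i^4 - 370i^3 - 370i^2 - 93i - 60, which is nonnegative for all i ≥ 9.
Combining, 2·5^(i + 1) ≥ 37(i+1)^5 + 23(i+1).
This completes the induction.
Hence the smallest such n₀ is 9.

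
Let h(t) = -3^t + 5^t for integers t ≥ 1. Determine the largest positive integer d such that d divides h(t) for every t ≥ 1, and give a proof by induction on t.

Computing the first values: h(1) = 2 and h(2) = 16; gcd(2, 16) = 2, so d ≤ 2.
We prove 2 | -3^t + 5^t for all t ≥ 1 by induction on t.
For the base case t = 1: h(1) = 2 = 2·(1), so 2 | h(1).
For the inductive step, assume it holds for an arbitrary j ≥ 1, i.e. 2 | h(j). Then
5^{j+1} − 3^{j+1} = 5·5^j − 3·3^j = 5·(5^j − 3^j) + (2)·3^j. The first term is divisible by 2 by the inductive hypothesis, and the second term (2)·3^j is divisible by 2 since 2 | 2. Hence 2 | h(j+1).
Hence, by induction on t, the claim holds for every t ≥ 1.
Therefore the largest such d is 2.

d = 2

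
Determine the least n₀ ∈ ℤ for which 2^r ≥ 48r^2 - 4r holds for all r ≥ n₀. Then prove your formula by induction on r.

n₀ = 13

At r = 12: 4096 < 6864, so the inequality fails and n₀ ≥ 13. We prove 2^r ≥ 48r^2 - 4r for all r ≥ 13.
Base case (r = 13): 2^r = 8192 and 48r^2 - 4r = 8060, so 8192 ≥ 8060.
Suppose the result is true for r = p, so 2^p ≥ 48p^2 - 4p.
Then 2^(p + 1) = 2·(2^p) ≥ 2·(48p^2 - 4p).
Also, for p ≥ 13 we have 2·(48p^2 - 4p) ≥ 48(p+1)^2 - 4(p+1), since 2·(48p^2 - 4p) − (48(p+1)^2 - 4(p+1)) = 48p^2 - 100p - 44, which is nonnegative for all p ≥ 13.
Combining, 2^(p + 1) ≥ 48(p+1)^2 - 4(p+1).
By the principle of mathematical induction, the result holds for all r ≥ 13.
Hence the smallest such n₀ is 13.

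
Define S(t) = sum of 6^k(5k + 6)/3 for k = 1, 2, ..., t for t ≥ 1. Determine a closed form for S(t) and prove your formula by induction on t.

S(t) = 2·6^t(t + 1) - 2

We claim S(t) = 2·6^t(t + 1) - 2 for all t ≥ 1.
When t = 1: S(1) = 22, and the closed form gives 22. They agree.
For the inductive step, assume it holds for an arbitrary k ≥ 1, so S(k) = 2·6^k(k + 1) - 2.
Then S(k+1) = S(k) + (6^k(10k + 22)) = (2·6^k(k + 1) - 2) + (6^k(10k + 22)).
Simplifying, S(k+1) = 12·6^k·k + 24·6^k - 2 = 2·6^(k+1)((k+1) + 1) - 2,
which is the closed form with t = k+1.
Hence, by induction on t, the claim holds for every t ≥ 1.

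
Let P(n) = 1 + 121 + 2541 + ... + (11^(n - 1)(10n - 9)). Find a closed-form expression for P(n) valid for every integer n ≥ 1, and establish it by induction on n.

P(n) = 11^n(n - 1) + 1

We claim P(n) = 11^n(n - 1) + 1 for all n ≥ 1.
Base case (n = 1): P(1) = 1, and the closed form gives 1. They agree.
Inductive step: assume the claim holds for n = p, so P(p) = 11^p(p - 1) + 1.
Then P(p+1) = P(p) + (11^p(10p + 1)) = (11^p(p - 1) + 1) + (11^p(10p + 1)).
Simplifying, P(p+1) = 11^(p + 1)p + 1 = 11^(p+1)((p+1) - 1) + 1,
which is the closed form with n = p+1.
By induction, the statement is established for all n ≥ 1.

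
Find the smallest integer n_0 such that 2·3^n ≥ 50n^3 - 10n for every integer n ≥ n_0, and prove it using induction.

n_0 = 9

At n = 8: 13122 < 25520, so the inequality fails and n_0 ≥ 9. We prove 2·3^n ≥ 50n^3 - 10n for all n ≥ 9.
For the base case n = 9: 2·3^n = 39366 and 50n^3 - 10n = 36360, so 39366 ≥ 36360.
Suppose the result is true for n = j, so 2·3^j ≥ 50j^3 - 10j.
Then 2·3^(j + 1) = 3·(2·3^j) ≥ 3·(50j^3 - 10j).
Also, for j ≥ 9 we have 3·(50j^3 - 10j) ≥ 50(j+1)^3 - 10(j+1), since 3·(50j^3 - 10j) − (50(j+1)^3 - 10(j+1)) = 100j^3 - 150j^2 - 170j - 40, which is nonnegative for all j ≥ 9.
Combining, 2·3^(j + 1) ≥ 50(j+1)^3 - 10(j+1).
This completes the induction.
Hence the smallest such n_0 is 9.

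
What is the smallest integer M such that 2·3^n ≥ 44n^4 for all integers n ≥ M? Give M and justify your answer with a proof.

M = 12

At n = 11: 354294 < 644204, so the inequality fails and M ≥ 12. We prove 2·3^n ≥ 44n^4 for all n ≥ 12.
Base step (n = 12): 2·3^n = 1062882 and 44n^4 = 912384, so 1062882 ≥ 912384.
Suppose the result is true for n = r, so 2·3^r ≥ 44r^4.
Then 2·3^(r + 1) = 3·(2·3^r) ≥ 3·(44r^4).
Also, for r ≥ 12 we have 3·(44r^4) ≥ 44(r+1)^4, since 3 ≥ (1 + 1/r)^4 for all r ≥ 12.
Combining, 2·3^(r + 1) ≥ 44(r+1)^4.
By the principle of mathematical induction, the result holds for all n ≥ 12.
Hence the smallest such M is 12.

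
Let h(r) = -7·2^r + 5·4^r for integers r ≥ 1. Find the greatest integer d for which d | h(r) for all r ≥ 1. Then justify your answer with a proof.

Computing the first values: h(1) = 6 and h(2) = 52; gcd(6, 52) = 2, so d ≤ 2.
We prove 2 | -7·2^r + 5·4^r for all r ≥ 1 by induction on r.
For the base case r = 1: h(1) = 6 = 2·(3), so 2 | h(1).
Suppose the result is true for r = k, i.e. 2 | h(k). Then
h(k+1) − 4·h(k) = (-7·2^(k+1) + 5·4^(k+1)) − 4·(-7·2^k + 5·4^k) = (-7)·2^k·(2 − 4) = (14)·2^k. Since 2 | h(k) by the inductive hypothesis, 2 | 4·h(k); and 2 | 14 since 14 = 2·7. Therefore 2 | h(k+1).
By the principle of mathematical induction, the result holds for all r ≥ 1.
Therefore the largest such d is 2.

d = 2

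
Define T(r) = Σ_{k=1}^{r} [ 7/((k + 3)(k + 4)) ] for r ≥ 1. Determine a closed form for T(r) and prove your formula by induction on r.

We claim T(r) = 7r/(4(r + 4)) for all r ≥ 1.
Base step (r = 1): T(1) = 7/20, and the closed form gives 7/20. They agree.
Inductive step: suppose the statement holds for some k ≥ 1, so T(k) = 7k/(4(k + 4)).
Then T(k+1) = T(k) + (7/((k + 4)(k + 5))) = (7k/(4(k + 4))) + (7/((k + 4)(k + 5))).
Simplifying, T(k+1) = 7(k + 1)/(4(k + 5)) = 7(k+1)/(4((k+1) + 4)),
which is the closed form with r = k+1.
This completes the induction.

T(r) = 7r/(4(r + 4))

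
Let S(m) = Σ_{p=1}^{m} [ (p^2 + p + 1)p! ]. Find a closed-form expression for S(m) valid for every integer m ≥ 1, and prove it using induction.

We claim S(m) = (m + 1)(m + 1)! - 1 for all m ≥ 1.
When m = 1: S(1) = 3, and the closed form gives 3. They agree.
Inductive step: assume the claim holds for m = p, so S(p) = (p + 1)(p + 1)! - 1.
Then S(p+1) = S(p) + ((p^2 + 3p + 3)(p + 1)!) = ((p + 1)(p + 1)! - 1) + ((p^2 + 3p + 3)(p + 1)!).
Simplifying, S(p+1) = ((p+1) + 1)((p+1) + 1)! - 1,
which is the closed form with m = p+1.
This completes the induction.

S(m) = (m + 1)(m + 1)! - 1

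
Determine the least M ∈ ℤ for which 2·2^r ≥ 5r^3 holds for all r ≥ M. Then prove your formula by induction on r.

M = 13

At r = 12: 8192 < 8640, so the inequality fails and M ≥ 13. We prove 2·2^r ≥ 5r^3 for all r ≥ 13.
Base case (r = 13): 2·2^r = 16384 and 5r^3 = 10985, so 16384 ≥ 10985.
Inductive step: assume the claim holds for r = j, so 2·2^j ≥ 5j^3.
Then 2·2^(j + 1) = 2·(2·2^j) ≥ 2·(5j^3).
Also, for j ≥ 13 we have 2·(5j^3) ≥ 5(j+1)^3, since 2 ≥ (1 + 1/j)^3 for all j ≥ 13.
Combining, 2·2^(j + 1) ≥ 5(j+1)^3.
By the principle of mathematical induction, the result holds for all r ≥ 13.
Hence the smallest such M is 13.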